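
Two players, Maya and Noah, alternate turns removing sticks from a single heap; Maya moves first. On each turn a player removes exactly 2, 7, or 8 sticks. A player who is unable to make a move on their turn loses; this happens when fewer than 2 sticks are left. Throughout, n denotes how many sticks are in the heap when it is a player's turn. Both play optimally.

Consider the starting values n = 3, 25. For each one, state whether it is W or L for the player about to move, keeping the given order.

3: W, 25: L

Build the W/L table. Terminal = L. A non-terminal position is W if it has a move to some L; otherwise it is L.
n=0: no move → L
n=1: no move → L
n=2: can move to 0, which is L ⇒ W
n=3: can move to 1, which is L ⇒ W
n=4: the only move is to 2(W), a W ⇒ L
n=5: the only move is to 3(W), a W ⇒ L
n=6: can move to 4, which is L ⇒ W
n=7: can move to 5, which is L ⇒ W
n=8: can move to 1, which is L ⇒ W
n=9: can move to 1, which is L ⇒ W
n=10: moves to 8(W), 3(W), 2(W); every one is W ⇒ L
n=11: can move to 4, which is L ⇒ W
n=12: can move to 10, which is L ⇒ W
n=13: can move to 5, which is L ⇒ W
n=14: moves to 12(W), 7(W), 6(W); every one is W ⇒ L
n=15: moves to 13(W), 8(W), 7(W); every one is W ⇒ L
n=16: can move to 14, which is L ⇒ W
n=17: can move to 15, which is L ⇒ W
n=18: can move to 10, which is L ⇒ W
n=19: moves to 17(W), 12(W), 11(W); every one is W ⇒ L
n=20: moves to 18(W), 13(W), 12(W); every one is W ⇒ L
n=21: can move to 19, which is L ⇒ W
n=22: can move to 20, which is L ⇒ W
n=23: can move to 15, which is L ⇒ W
n=24: moves to 22(W), 17(W), 16(W); every one is W ⇒ L
n=25: moves to 23(W), 18(W), 17(W); every one is W ⇒ L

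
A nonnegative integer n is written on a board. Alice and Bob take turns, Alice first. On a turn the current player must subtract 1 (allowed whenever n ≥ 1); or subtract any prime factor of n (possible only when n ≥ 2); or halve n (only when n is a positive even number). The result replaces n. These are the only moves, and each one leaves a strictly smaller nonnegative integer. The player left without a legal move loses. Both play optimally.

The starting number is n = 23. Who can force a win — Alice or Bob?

Work bottom-up. With no move the player to move loses. Otherwise the position is W if at least one move leads to an L position for the opponent, and L if every move leads to a W.
n=0: no move → L
n=1: can move to 0, which is L ⇒ W
n=2: can move to 0, which is L ⇒ W
n=3: can move to 0, which is L ⇒ W
n=4: moves to 2(W), 3(W); every one is W ⇒ L
n=5: can move to 0, which is L ⇒ W
n=6: can move to 4, which is L ⇒ W
n=7: can move to 0, which is L ⇒ W
n=8: can move to 4, which is L ⇒ W
n=9: moves to 6(W), 8(W); every one is W ⇒ L
n=10: can move to 9, which is L ⇒ W
n=11: can move to 0, which is L ⇒ W
n=12: can move to 9, which is L ⇒ W
n=13: can move to 0, which is L ⇒ W
n=14: moves to 7(W), 12(W), 13(W); every one is W ⇒ L
n=15: can move to 14, which is L ⇒ W
n=16: can move to 14, which is L ⇒ W
n=17: can move to 0, which is L ⇒ W
n=18: can move to 9, which is L ⇒ W
n=19: can move to 0, which is L ⇒ W
n=20: moves to 10(W), 15(W), 18(W), 19(W); every one is W ⇒ L
n=21: can move to 14, which is L ⇒ W
n=22: can move to 20, which is L ⇒ W
n=23: can move to 0, which is L ⇒ W
The starting position 23 is W: Alice should move to 0, handing over an L position.

Alice wins.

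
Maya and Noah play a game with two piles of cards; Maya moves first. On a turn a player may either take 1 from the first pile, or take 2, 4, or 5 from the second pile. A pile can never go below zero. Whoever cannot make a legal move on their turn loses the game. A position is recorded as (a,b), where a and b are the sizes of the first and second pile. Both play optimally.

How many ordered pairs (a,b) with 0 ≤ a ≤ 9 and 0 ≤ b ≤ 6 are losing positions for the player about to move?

Positions with no move are L. A position that does have a move is losing for the player to move precisely when every available move leads to a winning position for the opponent. Fill in the labels:
Every move lowers a or b (never raises either), so fill the grid row by row in increasing a, and left to right within a row: each cell's successors are then already labelled.
      b=0  b=1  b=2  b=3  b=4  b=5  b=6
a=0:    L    L    W    W    W    W    W
a=1:    W    W    L    L    W    W    W
a=2:    L    L    W    W    W    W    W
a=3:    W    W    L    L    W    W    W
a=4:    L    L    W    W    W    W    W
a=5:    W    W    L    L    W    W    W
a=6:    L    L    W    W    W    W    W
a=7:    W    W    L    L    W    W    W
a=8:    L    L    W    W    W    W    W
a=9:    W    W    L    L    W    W    W
Cells with no legal move (terminal, hence L): (0,0), (0,1).
The remaining L cells, each justified by listing all of its moves:
(1,2): →(0,2)(W), (1,0)(W) — all W, so L
(1,3): →(0,3)(W), (1,1)(W) — all W, so L
(2,0): →(1,0)(W) only, which is W, so L
(2,1): →(1,1)(W) only, which is W, so L
(3,2): →(2,2)(W), (3,0)(W) — all W, so L
(3,3): →(2,3)(W), (3,1)(W) — all W, so L
(4,0): →(3,0)(W) only, which is W, so L
(4,1): →(3,1)(W) only, which is W, so L
(5,2): →(4,2)(W), (5,0)(W) — all W, so L
(5,3): →(4,3)(W), (5,1)(W) — all W, so L
(6,0): →(5,0)(W) only, which is W, so L
(6,1): →(5,1)(W) only, which is W, so L
(7,2): →(6,2)(W), (7,0)(W) — all W, so L
(7,3): →(6,3)(W), (7,1)(W) — all W, so L
(8,0): →(7,0)(W) only, which is W, so L
(8,1): →(7,1)(W) only, which is W, so L
(9,2): →(8,2)(W), (9,0)(W) — all W, so L
(9,3): →(8,3)(W), (9,1)(W) — all W, so L
Every other cell has at least one move into one of the L cells above, so it is W.
L cells per row: a=0: 2, a=1: 2, a=2: 2, a=3: 2, a=4: 2, a=5: 2, a=6: 2, a=7: 2, a=8: 2, a=9: 2; total 20.

20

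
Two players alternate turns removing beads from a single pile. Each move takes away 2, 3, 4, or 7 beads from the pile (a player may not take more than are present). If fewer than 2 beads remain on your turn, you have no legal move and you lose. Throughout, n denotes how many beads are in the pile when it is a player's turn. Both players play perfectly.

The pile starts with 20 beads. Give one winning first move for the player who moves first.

Remove 3, leaving 17.

Classify positions by backward induction: terminal positions (no move available) are L. From any other position, the mover wins iff some move reaches an L.
n=0: no move → L
n=1: no move → L
n=2: →0(L), so W
n=3: →1(L), so W
n=4: →1(L), so W
n=5: →1(L), so W
n=6: →4(W), 3(W), 2(W) — all W, so L
n=7: →0(L), so W
n=8: →6(L), so W
n=9: →6(L), so W
n=10: →6(L), so W
n=11: →9(W), 8(W), 7(W), 4(W) — all W, so L
n=12: →10(W), 9(W), 8(W), 5(W) — all W, so L
n=13: →11(L), so W
n=14: →12(L), so W
n=15: →12(L), so W
n=16: →12(L), so W
n=17: →15(W), 14(W), 13(W), 10(W) — all W, so L
n=18: →11(L), so W
n=19: →17(L), so W
n=20: →17(L), so W
From 20, the L positions reachable in one move are: 17.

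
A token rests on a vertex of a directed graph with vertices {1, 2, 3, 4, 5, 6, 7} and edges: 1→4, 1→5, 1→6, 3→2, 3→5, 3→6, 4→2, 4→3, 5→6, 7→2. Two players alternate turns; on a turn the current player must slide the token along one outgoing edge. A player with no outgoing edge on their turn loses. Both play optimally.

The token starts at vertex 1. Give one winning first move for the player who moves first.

Compute win/loss labels from the base case upward. A position with no move is L. Any other position is W if it can reach an L in one move, else L.
Every edge goes from a vertex to one that appears earlier in the order 6, 2, 5, 3, 4, 7, 1, so processing vertices in that order labels each vertex after all of its successors.
6: no outgoing edge → L
2: no outgoing edge → L
5: can move to 6, which is L ⇒ W
3: can move to 2, which is L ⇒ W
4: can move to 2, which is L ⇒ W
7: can move to 2, which is L ⇒ W
1: can move to 6, which is L ⇒ W
From 1, the L positions reachable in one move are: 6.

Move to 6.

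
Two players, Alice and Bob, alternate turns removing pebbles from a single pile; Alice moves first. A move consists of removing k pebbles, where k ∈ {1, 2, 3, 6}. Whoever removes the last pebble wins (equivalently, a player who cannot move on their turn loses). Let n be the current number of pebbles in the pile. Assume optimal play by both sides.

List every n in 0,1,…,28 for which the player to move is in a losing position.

0, 4, 8, 12, 16, 20, 24, 28

Label each position W (a win for the player to move) or L (a loss). A position with no legal move is L; any other position is W exactly when some move reaches an L, and L when every move reaches a W.
n=0: no move → L
n=1: W (go to 0, an L position)
n=2: W (go to 0, an L position)
n=3: W (go to 0, an L position)
n=4: L (options 3(W), 2(W), 1(W) are all W)
n=5: W (go to 4, an L position)
n=6: W (go to 4, an L position)
n=7: W (go to 4, an L position)
n=8: L (options 7(W), 6(W), 5(W), 2(W) are all W)
n=9: W (go to 8, an L position)
n=10: W (go to 8, an L position)
n=11: W (go to 8, an L position)
n=12: L (options 11(W), 10(W), 9(W), 6(W) are all W)
n=13: W (go to 12, an L position)
n=14: W (go to 12, an L position)
n=15: W (go to 12, an L position)
n=16: L (options 15(W), 14(W), 13(W), 10(W) are all W)
n=17: W (go to 16, an L position)
n=18: W (go to 16, an L position)
n=19: W (go to 16, an L position)
n=20: L (options 19(W), 18(W), 17(W), 14(W) are all W)
n=21: W (go to 20, an L position)
n=22: W (go to 20, an L position)
n=23: W (go to 20, an L position)
n=24: L (options 23(W), 22(W), 21(W), 18(W) are all W)
n=25: W (go to 24, an L position)
n=26: W (go to 24, an L position)
n=27: W (go to 24, an L position)
n=28: L (options 27(W), 26(W), 25(W), 22(W) are all W)
Reading off the rows marked L gives the requested list; there are 8 such values of n.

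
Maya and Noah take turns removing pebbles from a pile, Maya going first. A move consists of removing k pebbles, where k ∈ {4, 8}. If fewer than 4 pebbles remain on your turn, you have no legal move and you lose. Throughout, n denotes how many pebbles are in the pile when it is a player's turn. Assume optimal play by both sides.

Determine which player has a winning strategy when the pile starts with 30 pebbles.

Maya wins.

Label each position W (a win for the player to move) or L (a loss). A position with no legal move is L; any other position is W exactly when some move reaches an L, and L when every move reaches a W.
n=0: no move → L
n=1: no move → L
n=2: no move → L
n=3: no move → L
n=4: →0(L), so W
n=5: →1(L), so W
n=6: →2(L), so W
n=7: →3(L), so W
n=8: →0(L), so W
n=9: →1(L), so W
n=10: →2(L), so W
n=11: →3(L), so W
n=12: →8(W), 4(W) — all W, so L
n=13: →9(W), 5(W) — all W, so L
n=14: →10(W), 6(W) — all W, so L
n=15: →11(W), 7(W) — all W, so L
n=16: →12(L), so W
n=17: →13(L), so W
n=18: →14(L), so W
n=19: →15(L), so W
n=20: →12(L), so W
n=21: →13(L), so W
n=22: →14(L), so W
n=23: →15(L), so W
n=24: →20(W), 16(W) — all W, so L
n=25: →21(W), 17(W) — all W, so L
n=26: →22(W), 18(W) — all W, so L
n=27: →23(W), 19(W) — all W, so L
n=28: →24(L), so W
n=29: →25(L), so W
n=30: →26(L), so W
The starting position 30 is W: Maya should remove 4, leaving 26, handing over an L position.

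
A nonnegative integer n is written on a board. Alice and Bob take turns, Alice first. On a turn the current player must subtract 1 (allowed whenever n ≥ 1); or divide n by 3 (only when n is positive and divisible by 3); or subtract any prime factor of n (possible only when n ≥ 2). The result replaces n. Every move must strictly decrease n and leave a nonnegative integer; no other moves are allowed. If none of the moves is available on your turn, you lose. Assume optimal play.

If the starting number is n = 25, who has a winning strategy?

Classify positions by backward induction: terminal positions (no move available) are L. From any other position, the mover wins iff some move reaches an L.
n=0: no move → L
n=1: →0(L), so W
n=2: →0(L), so W
n=3: →0(L), so W
n=4: →2(W), 3(W) — all W, so L
n=5: →0(L), so W
n=6: →4(L), so W
n=7: →0(L), so W
n=8: →6(W), 7(W) — all W, so L
n=9: →8(L), so W
n=10: →8(L), so W
n=11: →0(L), so W
n=12: →4(L), so W
n=13: →0(L), so W
n=14: →7(W), 12(W), 13(W) — all W, so L
n=15: →14(L), so W
n=16: →14(L), so W
n=17: →0(L), so W
n=18: →6(W), 15(W), 16(W), 17(W) — all W, so L
n=19: →0(L), so W
n=20: →18(L), so W
n=21: →14(L), so W
n=22: →11(W), 20(W), 21(W) — all W, so L
n=23: →0(L), so W
n=24: →8(L), so W
n=25: →20(W), 24(W) — all W, so L
The starting position 25 is L: whatever Alice does, the opponent receives a W position.

Bob wins.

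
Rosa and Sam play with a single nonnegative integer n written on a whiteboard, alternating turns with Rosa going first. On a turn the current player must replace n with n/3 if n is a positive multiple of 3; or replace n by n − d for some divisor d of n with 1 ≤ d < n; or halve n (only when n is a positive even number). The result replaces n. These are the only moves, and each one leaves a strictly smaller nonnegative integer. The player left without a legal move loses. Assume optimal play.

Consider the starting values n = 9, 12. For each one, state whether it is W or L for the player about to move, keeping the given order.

Use the standard recursion: the mover loses at a terminal position; elsewhere, the mover wins exactly when some move hands the opponent an L position.
n=0: no move → L
n=1: no move → L
n=2: →1(L), so W
n=3: →1(L), so W
n=4: →2(W), 3(W) — all W, so L
n=5: →4(L), so W
n=6: →4(L), so W
n=7: →6(W) only, which is W, so L
n=8: →4(L), so W
n=9: →3(W), 6(W), 8(W) — all W, so L
n=10: →9(L), so W
n=11: →10(W) only, which is W, so L
n=12: →4(L), so W

9: L, 12: W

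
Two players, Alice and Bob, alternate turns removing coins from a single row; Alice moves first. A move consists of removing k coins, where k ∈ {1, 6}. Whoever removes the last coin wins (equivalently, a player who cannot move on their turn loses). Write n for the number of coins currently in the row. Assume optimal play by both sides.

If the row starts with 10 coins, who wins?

Compute win/loss labels from the base case upward. A position with no move is L. Any other position is W if it can reach an L in one move, else L.
n=0: no move → L
n=1: W (go to 0, an L position)
n=2: L (sole option 1(W) is W)
n=3: W (go to 2, an L position)
n=4: L (sole option 3(W) is W)
n=5: W (go to 4, an L position)
n=6: W (go to 0, an L position)
n=7: L (options 6(W), 1(W) are all W)
n=8: W (go to 7, an L position)
n=9: L (options 8(W), 3(W) are all W)
n=10: W (go to 9, an L position)
The starting position 10 is W: Alice should remove 1, leaving 9, handing over an L position.

Alice wins.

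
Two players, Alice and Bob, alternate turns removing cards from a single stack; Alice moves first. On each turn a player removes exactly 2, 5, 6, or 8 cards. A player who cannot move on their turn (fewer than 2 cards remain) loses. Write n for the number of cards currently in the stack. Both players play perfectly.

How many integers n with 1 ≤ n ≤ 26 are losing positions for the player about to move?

7

Label each position W (a win for the player to move) or L (a loss). A position with no legal move is L; any other position is W exactly when some move reaches an L, and L when every move reaches a W.
n=0: no move → L
n=1: no move → L
n=2: W (go to 0, an L position)
n=3: W (go to 1, an L position)
n=4: L (sole option 2(W) is W)
n=5: W (go to 0, an L position)
n=6: W (go to 4, an L position)
n=7: W (go to 1, an L position)
n=8: W (go to 0, an L position)
n=9: W (go to 4, an L position)
n=10: W (go to 4, an L position)
n=11: L (options 9(W), 6(W), 5(W), 3(W) are all W)
n=12: W (go to 4, an L position)
n=13: W (go to 11, an L position)
n=14: L (options 12(W), 9(W), 8(W), 6(W) are all W)
n=15: L (options 13(W), 10(W), 9(W), 7(W) are all W)
n=16: W (go to 14, an L position)
n=17: W (go to 15, an L position)
n=18: L (options 16(W), 13(W), 12(W), 10(W) are all W)
n=19: W (go to 14, an L position)
n=20: W (go to 18, an L position)
n=21: W (go to 15, an L position)
n=22: W (go to 14, an L position)
n=23: W (go to 18, an L position)
n=24: W (go to 18, an L position)
n=25: L (options 23(W), 20(W), 19(W), 17(W) are all W)
n=26: W (go to 18, an L position)
L entries with 1 ≤ n ≤ 26 (n=0 is outside the asked range and is not counted): n = 1, 4, 11, 14, 15, 18, 25; that makes 7.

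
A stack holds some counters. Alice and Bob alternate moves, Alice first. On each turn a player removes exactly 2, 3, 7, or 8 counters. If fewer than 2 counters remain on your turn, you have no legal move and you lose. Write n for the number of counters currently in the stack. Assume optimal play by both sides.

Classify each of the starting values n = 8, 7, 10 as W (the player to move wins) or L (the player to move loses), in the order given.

8: W, 7: W, 10: L

Classify positions by backward induction: terminal positions (no move available) are L. From any other position, the mover wins iff some move reaches an L.
n=0: no move → L
n=1: no move → L
n=2: reaches L-position 0 → W
n=3: reaches L-position 1 → W
n=4: reaches L-position 1 → W
n=5: only reaches 3(W), 2(W), all W → L
n=6: only reaches 4(W), 3(W), all W → L
n=7: reaches L-position 5 → W
n=8: reaches L-position 6 → W
n=9: reaches L-position 6 → W
n=10: only reaches 8(W), 7(W), 3(W), 2(W), all W → L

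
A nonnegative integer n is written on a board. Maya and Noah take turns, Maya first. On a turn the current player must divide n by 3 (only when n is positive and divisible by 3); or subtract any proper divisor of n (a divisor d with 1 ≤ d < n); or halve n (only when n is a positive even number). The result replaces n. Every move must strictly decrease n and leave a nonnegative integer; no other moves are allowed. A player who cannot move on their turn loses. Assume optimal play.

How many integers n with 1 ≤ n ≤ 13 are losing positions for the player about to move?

Compute win/loss labels from the base case upward. A position with no move is L. Any other position is W if it can reach an L in one move, else L.
n=0: no move → L
n=1: no move → L
n=2: can move to 1, which is L ⇒ W
n=3: can move to 1, which is L ⇒ W
n=4: moves to 2(W), 3(W); every one is W ⇒ L
n=5: can move to 4, which is L ⇒ W
n=6: can move to 4, which is L ⇒ W
n=7: the only move is to 6(W), a W ⇒ L
n=8: can move to 4, which is L ⇒ W
n=9: moves to 3(W), 6(W), 8(W); every one is W ⇒ L
n=10: can move to 9, which is L ⇒ W
n=11: the only move is to 10(W), a W ⇒ L
n=12: can move to 4, which is L ⇒ W
n=13: the only move is to 12(W), a W ⇒ L
L entries with 1 ≤ n ≤ 13 (n=0 is outside the asked range and is not counted): n = 1, 4, 7, 9, 11, 13; that makes 6.

6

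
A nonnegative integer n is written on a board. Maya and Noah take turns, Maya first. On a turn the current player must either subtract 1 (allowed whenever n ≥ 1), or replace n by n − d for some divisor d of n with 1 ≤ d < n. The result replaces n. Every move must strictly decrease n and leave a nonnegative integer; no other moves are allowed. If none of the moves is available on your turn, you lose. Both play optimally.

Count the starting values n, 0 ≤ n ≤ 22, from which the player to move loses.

Positions with no move are L. A position that does have a move is losing for the player to move precisely when every available move leads to a winning position for the opponent. Fill in the labels:
n=0: no move → L
n=1: →0(L), so W
n=2: →1(W) only, which is W, so L
n=3: →2(L), so W
n=4: →2(L), so W
n=5: →4(W) only, which is W, so L
n=6: →5(L), so W
n=7: →6(W) only, which is W, so L
n=8: →7(L), so W
n=9: →6(W), 8(W) — all W, so L
n=10: →5(L), so W
n=11: →10(W) only, which is W, so L
n=12: →9(L), so W
n=13: →12(W) only, which is W, so L
n=14: →7(L), so W
n=15: →10(W), 12(W), 14(W) — all W, so L
n=16: →15(L), so W
n=17: →16(W) only, which is W, so L
n=18: →9(L), so W
n=19: →18(W) only, which is W, so L
n=20: →15(L), so W
n=21: →14(W), 18(W), 20(W) — all W, so L
n=22: →11(L), so W
L entries with 0 ≤ n ≤ 22: n = 0, 2, 5, 7, 9, 11, 13, 15, 17, 19, 21; that makes 11.

11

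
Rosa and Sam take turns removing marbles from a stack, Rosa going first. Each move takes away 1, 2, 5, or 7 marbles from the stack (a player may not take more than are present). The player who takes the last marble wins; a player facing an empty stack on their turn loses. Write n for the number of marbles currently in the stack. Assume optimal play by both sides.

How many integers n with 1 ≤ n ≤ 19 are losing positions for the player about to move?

6

Classify positions by backward induction: terminal positions (no move available) are L. From any other position, the mover wins iff some move reaches an L.
n=0: no move → L
n=1: reaches L-position 0 → W
n=2: reaches L-position 0 → W
n=3: only reaches 2(W), 1(W), all W → L
n=4: reaches L-position 3 → W
n=5: reaches L-position 3 → W
n=6: only reaches 5(W), 4(W), 1(W), all W → L
n=7: reaches L-position 6 → W
n=8: reaches L-position 6 → W
n=9: only reaches 8(W), 7(W), 4(W), 2(W), all W → L
n=10: reaches L-position 9 → W
n=11: reaches L-position 9 → W
n=12: only reaches 11(W), 10(W), 7(W), 5(W), all W → L
n=13: reaches L-position 12 → W
n=14: reaches L-position 12 → W
n=15: only reaches 14(W), 13(W), 10(W), 8(W), all W → L
n=16: reaches L-position 15 → W
n=17: reaches L-position 15 → W
n=18: only reaches 17(W), 16(W), 13(W), 11(W), all W → L
n=19: reaches L-position 18 → W
L entries with 1 ≤ n ≤ 19 (n=0 is outside the asked range and is not counted): n = 3, 6, 9, 12, 15, 18; that makes 6.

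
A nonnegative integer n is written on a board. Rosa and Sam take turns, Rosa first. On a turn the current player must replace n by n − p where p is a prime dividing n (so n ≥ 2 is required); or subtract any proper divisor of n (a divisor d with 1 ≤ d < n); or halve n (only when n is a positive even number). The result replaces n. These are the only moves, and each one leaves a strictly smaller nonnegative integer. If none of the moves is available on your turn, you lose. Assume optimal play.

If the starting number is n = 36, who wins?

Rosa wins.

Classify positions by backward induction: terminal positions (no move available) are L. From any other position, the mover wins iff some move reaches an L.
n=0: no move → L
n=1: no move → L
n=2: can move to 0, which is L ⇒ W
n=3: can move to 0, which is L ⇒ W
n=4: moves to 2(W), 3(W); every one is W ⇒ L
n=5: can move to 0, which is L ⇒ W
n=6: can move to 4, which is L ⇒ W
n=7: can move to 0, which is L ⇒ W
n=8: can move to 4, which is L ⇒ W
n=9: moves to 6(W), 8(W); every one is W ⇒ L
n=10: can move to 9, which is L ⇒ W
n=11: can move to 0, which is L ⇒ W
n=12: can move to 9, which is L ⇒ W
n=13: can move to 0, which is L ⇒ W
n=14: moves to 7(W), 12(W), 13(W); every one is W ⇒ L
n=15: can move to 14, which is L ⇒ W
n=16: can move to 14, which is L ⇒ W
n=17: can move to 0, which is L ⇒ W
n=18: can move to 9, which is L ⇒ W
n=19: can move to 0, which is L ⇒ W
n=20: moves to 10(W), 15(W), 16(W), 18(W), 19(W); every one is W ⇒ L
n=21: can move to 14, which is L ⇒ W
n=22: can move to 20, which is L ⇒ W
n=23: can move to 0, which is L ⇒ W
n=24: can move to 20, which is L ⇒ W
n=25: can move to 20, which is L ⇒ W
n=26: moves to 13(W), 24(W), 25(W); every one is W ⇒ L
n=27: can move to 26, which is L ⇒ W
n=28: can move to 14, which is L ⇒ W
n=29: can move to 0, which is L ⇒ W
n=30: can move to 20, which is L ⇒ W
n=31: can move to 0, which is L ⇒ W
n=32: moves to 16(W), 24(W), 28(W), 30(W), 31(W); every one is W ⇒ L
n=33: can move to 32, which is L ⇒ W
n=34: can move to 32, which is L ⇒ W
n=35: moves to 28(W), 30(W), 34(W); every one is W ⇒ L
n=36: can move to 32, which is L ⇒ W
The starting position 36 is W: Rosa should move to 32, handing over an L position.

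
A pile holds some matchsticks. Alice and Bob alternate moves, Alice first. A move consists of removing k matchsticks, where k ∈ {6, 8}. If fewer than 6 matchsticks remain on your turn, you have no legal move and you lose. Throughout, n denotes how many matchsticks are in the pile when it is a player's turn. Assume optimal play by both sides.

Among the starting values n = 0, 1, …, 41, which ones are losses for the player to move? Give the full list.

Compute win/loss labels from the base case upward. A position with no move is L. Any other position is W if it can reach an L in one move, else L.
n=0: no move → L
n=1: no move → L
n=2: no move → L
n=3: no move → L
n=4: no move → L
n=5: no move → L
n=6: reaches L-position 0 → W
n=7: reaches L-position 1 → W
n=8: reaches L-position 2 → W
n=9: reaches L-position 3 → W
n=10: reaches L-position 4 → W
n=11: reaches L-position 5 → W
n=12: reaches L-position 4 → W
n=13: reaches L-position 5 → W
n=14: only reaches 8(W), 6(W), all W → L
n=15: only reaches 9(W), 7(W), all W → L
n=16: only reaches 10(W), 8(W), all W → L
n=17: only reaches 11(W), 9(W), all W → L
n=18: only reaches 12(W), 10(W), all W → L
n=19: only reaches 13(W), 11(W), all W → L
n=20: reaches L-position 14 → W
n=21: reaches L-position 15 → W
n=22: reaches L-position 16 → W
n=23: reaches L-position 17 → W
n=24: reaches L-position 18 → W
n=25: reaches L-position 19 → W
n=26: reaches L-position 18 → W
n=27: reaches L-position 19 → W
n=28: only reaches 22(W), 20(W), all W → L
n=29: only reaches 23(W), 21(W), all W → L
n=30: only reaches 24(W), 22(W), all W → L
n=31: only reaches 25(W), 23(W), all W → L
n=32: only reaches 26(W), 24(W), all W → L
n=33: only reaches 27(W), 25(W), all W → L
n=34: reaches L-position 28 → W
n=35: reaches L-position 29 → W
n=36: reaches L-position 30 → W
n=37: reaches L-position 31 → W
n=38: reaches L-position 32 → W
n=39: reaches L-position 33 → W
n=40: reaches L-position 32 → W
n=41: reaches L-position 33 → W
The losing starting values of n are exactly the entries labelled L in this table (18 of them).

0, 1, 2, 3, 4, 5, 14, 15, 16, 17, 18, 19, 28, 29, 30, 31, 32, 33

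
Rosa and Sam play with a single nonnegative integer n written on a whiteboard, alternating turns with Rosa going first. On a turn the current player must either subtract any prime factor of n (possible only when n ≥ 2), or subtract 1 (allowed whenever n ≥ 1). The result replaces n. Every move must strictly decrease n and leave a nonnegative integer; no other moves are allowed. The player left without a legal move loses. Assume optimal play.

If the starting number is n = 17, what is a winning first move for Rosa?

Move to 0.

Label each position W (a win for the player to move) or L (a loss). A position with no legal move is L; any other position is W exactly when some move reaches an L, and L when every move reaches a W.
n=0: no move → L
n=1: reaches L-position 0 → W
n=2: reaches L-position 0 → W
n=3: reaches L-position 0 → W
n=4: only reaches 2(W), 3(W), all W → L
n=5: reaches L-position 0 → W
n=6: reaches L-position 4 → W
n=7: reaches L-position 0 → W
n=8: only reaches 6(W), 7(W), all W → L
n=9: reaches L-position 8 → W
n=10: reaches L-position 8 → W
n=11: reaches L-position 0 → W
n=12: only reaches 9(W), 10(W), 11(W), all W → L
n=13: reaches L-position 0 → W
n=14: reaches L-position 12 → W
n=15: reaches L-position 12 → W
n=16: only reaches 14(W), 15(W), all W → L
n=17: reaches L-position 0 → W
From 17, the L positions reachable in one move are: 0, 16. Any move reaching one of these is winning.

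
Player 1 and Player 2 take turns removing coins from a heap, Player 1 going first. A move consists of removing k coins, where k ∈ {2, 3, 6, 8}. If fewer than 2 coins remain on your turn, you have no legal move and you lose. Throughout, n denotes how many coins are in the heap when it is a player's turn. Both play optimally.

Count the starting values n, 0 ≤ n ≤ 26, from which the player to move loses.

8

Positions with no move are L. A position that does have a move is losing for the player to move precisely when every available move leads to a winning position for the opponent. Fill in the labels:
n=0: no move → L
n=1: no move → L
n=2: reaches L-position 0 → W
n=3: reaches L-position 1 → W
n=4: reaches L-position 1 → W
n=5: only reaches 3(W), 2(W), all W → L
n=6: reaches L-position 0 → W
n=7: reaches L-position 5 → W
n=8: reaches L-position 5 → W
n=9: reaches L-position 1 → W
n=10: only reaches 8(W), 7(W), 4(W), 2(W), all W → L
n=11: reaches L-position 5 → W
n=12: reaches L-position 10 → W
n=13: reaches L-position 10 → W
n=14: only reaches 12(W), 11(W), 8(W), 6(W), all W → L
n=15: only reaches 13(W), 12(W), 9(W), 7(W), all W → L
n=16: reaches L-position 14 → W
n=17: reaches L-position 15 → W
n=18: reaches L-position 15 → W
n=19: only reaches 17(W), 16(W), 13(W), 11(W), all W → L
n=20: reaches L-position 14 → W
n=21: reaches L-position 19 → W
n=22: reaches L-position 19 → W
n=23: reaches L-position 15 → W
n=24: only reaches 22(W), 21(W), 18(W), 16(W), all W → L
n=25: reaches L-position 19 → W
n=26: reaches L-position 24 → W
L entries with 0 ≤ n ≤ 26: n = 0, 1, 5, 10, 14, 15, 19, 24; that makes 8.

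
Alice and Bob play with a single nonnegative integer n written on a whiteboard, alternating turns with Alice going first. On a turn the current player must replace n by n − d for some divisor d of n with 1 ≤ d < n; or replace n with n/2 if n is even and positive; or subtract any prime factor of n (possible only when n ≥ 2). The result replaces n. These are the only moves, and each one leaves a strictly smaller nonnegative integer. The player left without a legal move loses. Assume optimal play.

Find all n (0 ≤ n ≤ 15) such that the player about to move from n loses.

Classify positions by backward induction: terminal positions (no move available) are L. From any other position, the mover wins iff some move reaches an L.
n=0: no move → L
n=1: no move → L
n=2: W (go to 0, an L position)
n=3: W (go to 0, an L position)
n=4: L (options 2(W), 3(W) are all W)
n=5: W (go to 0, an L position)
n=6: W (go to 4, an L position)
n=7: W (go to 0, an L position)
n=8: W (go to 4, an L position)
n=9: L (options 6(W), 8(W) are all W)
n=10: W (go to 9, an L position)
n=11: W (go to 0, an L position)
n=12: W (go to 9, an L position)
n=13: W (go to 0, an L position)
n=14: L (options 7(W), 12(W), 13(W) are all W)
n=15: W (go to 14, an L position)
The losing starting values of n are exactly the entries labelled L in this table (5 of them).

0, 1, 4, 9, 14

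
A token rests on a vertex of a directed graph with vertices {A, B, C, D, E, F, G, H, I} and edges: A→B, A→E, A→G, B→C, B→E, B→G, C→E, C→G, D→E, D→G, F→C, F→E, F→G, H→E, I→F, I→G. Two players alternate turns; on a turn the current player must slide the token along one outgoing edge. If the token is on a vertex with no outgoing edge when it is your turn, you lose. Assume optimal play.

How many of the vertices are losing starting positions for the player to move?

Compute win/loss labels from the base case upward. A position with no move is L. Any other position is W if it can reach an L in one move, else L.
Every edge goes from a vertex to one that appears earlier in the order E, G, C, F, B, A, I, D, H, so processing vertices in that order labels each vertex after all of its successors.
E: no outgoing edge → L
G: no outgoing edge → L
C: reaches L-position G → W
F: reaches L-position G → W
B: reaches L-position G → W
A: reaches L-position G → W
I: reaches L-position G → W
D: reaches L-position G → W
H: reaches L-position E → W
The L vertices are E, G; that is 2 in all.

2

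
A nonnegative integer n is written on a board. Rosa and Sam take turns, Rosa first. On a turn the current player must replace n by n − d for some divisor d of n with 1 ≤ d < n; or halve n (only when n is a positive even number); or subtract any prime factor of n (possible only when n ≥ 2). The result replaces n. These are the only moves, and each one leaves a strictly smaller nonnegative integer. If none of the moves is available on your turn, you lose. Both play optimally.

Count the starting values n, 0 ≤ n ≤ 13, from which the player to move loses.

4

Positions with no move are L. A position that does have a move is losing for the player to move precisely when every available move leads to a winning position for the opponent. Fill in the labels:
n=0: no move → L
n=1: no move → L
n=2: reaches L-position 0 → W
n=3: reaches L-position 0 → W
n=4: only reaches 2(W), 3(W), all W → L
n=5: reaches L-position 0 → W
n=6: reaches L-position 4 → W
n=7: reaches L-position 0 → W
n=8: reaches L-position 4 → W
n=9: only reaches 6(W), 8(W), all W → L
n=10: reaches L-position 9 → W
n=11: reaches L-position 0 → W
n=12: reaches L-position 9 → W
n=13: reaches L-position 0 → W
L entries with 0 ≤ n ≤ 13: n = 0, 1, 4, 9; that makes 4.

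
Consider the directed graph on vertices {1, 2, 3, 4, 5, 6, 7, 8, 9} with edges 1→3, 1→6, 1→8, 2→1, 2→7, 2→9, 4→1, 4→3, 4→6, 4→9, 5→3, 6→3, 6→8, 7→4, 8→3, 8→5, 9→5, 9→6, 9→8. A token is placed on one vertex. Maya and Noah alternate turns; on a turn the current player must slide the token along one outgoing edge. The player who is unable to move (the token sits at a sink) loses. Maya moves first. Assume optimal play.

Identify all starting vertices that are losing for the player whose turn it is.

3, 7, 9

Label each position W (a win for the player to move) or L (a loss). A position with no legal move is L; any other position is W exactly when some move reaches an L, and L when every move reaches a W.
Every edge goes from a vertex to one that appears earlier in the order 3, 5, 8, 6, 9, 1, 4, 7, 2, so processing vertices in that order labels each vertex after all of its successors.
3: no outgoing edge → L
5: can move to 3, which is L ⇒ W
8: can move to 3, which is L ⇒ W
6: can move to 3, which is L ⇒ W
9: moves to 6(W), 8(W), 5(W); every one is W ⇒ L
1: can move to 3, which is L ⇒ W
4: can move to 9, which is L ⇒ W
7: the only move is to 4(W), a W ⇒ L
2: can move to 7, which is L ⇒ W
The losing starting vertices are exactly the entries labelled L in this table (3 of them).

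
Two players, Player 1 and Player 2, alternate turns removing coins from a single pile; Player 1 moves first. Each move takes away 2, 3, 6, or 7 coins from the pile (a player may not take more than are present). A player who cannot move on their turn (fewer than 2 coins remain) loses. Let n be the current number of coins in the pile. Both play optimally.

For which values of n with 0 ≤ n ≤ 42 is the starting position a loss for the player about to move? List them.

Work bottom-up. With no move the player to move loses. Otherwise the position is W if at least one move leads to an L position for the opponent, and L if every move leads to a W.
n=0: no move → L
n=1: no move → L
n=2: W (go to 0, an L position)
n=3: W (go to 1, an L position)
n=4: W (go to 1, an L position)
n=5: L (options 3(W), 2(W) are all W)
n=6: W (go to 0, an L position)
n=7: W (go to 5, an L position)
n=8: W (go to 5, an L position)
n=9: L (options 7(W), 6(W), 3(W), 2(W) are all W)
n=10: L (options 8(W), 7(W), 4(W), 3(W) are all W)
n=11: W (go to 9, an L position)
n=12: W (go to 10, an L position)
n=13: W (go to 10, an L position)
n=14: L (options 12(W), 11(W), 8(W), 7(W) are all W)
n=15: W (go to 9, an L position)
n=16: W (go to 14, an L position)
n=17: W (go to 14, an L position)
n=18: L (options 16(W), 15(W), 12(W), 11(W) are all W)
n=19: L (options 17(W), 16(W), 13(W), 12(W) are all W)
n=20: W (go to 18, an L position)
n=21: W (go to 19, an L position)
n=22: W (go to 19, an L position)
n=23: L (options 21(W), 20(W), 17(W), 16(W) are all W)
n=24: W (go to 18, an L position)
n=25: W (go to 23, an L position)
n=26: W (go to 23, an L position)
n=27: L (options 25(W), 24(W), 21(W), 20(W) are all W)
n=28: L (options 26(W), 25(W), 22(W), 21(W) are all W)
n=29: W (go to 27, an L position)
n=30: W (go to 28, an L position)
n=31: W (go to 28, an L position)
n=32: L (options 30(W), 29(W), 26(W), 25(W) are all W)
n=33: W (go to 27, an L position)
n=34: W (go to 32, an L position)
n=35: W (go to 32, an L position)
n=36: L (options 34(W), 33(W), 30(W), 29(W) are all W)
n=37: L (options 35(W), 34(W), 31(W), 30(W) are all W)
n=38: W (go to 36, an L position)
n=39: W (go to 37, an L position)
n=40: W (go to 37, an L position)
n=41: L (options 39(W), 38(W), 35(W), 34(W) are all W)
n=42: W (go to 36, an L position)
Reading off the rows marked L gives the requested list; there are 15 such values of n.

0, 1, 5, 9, 10, 14, 18, 19, 23, 27, 28, 32, 36, 37, 41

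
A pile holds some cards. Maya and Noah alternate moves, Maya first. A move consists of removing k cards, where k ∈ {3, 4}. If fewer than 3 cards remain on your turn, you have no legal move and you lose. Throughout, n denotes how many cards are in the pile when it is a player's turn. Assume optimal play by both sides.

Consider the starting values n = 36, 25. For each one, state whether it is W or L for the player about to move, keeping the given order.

36: L, 25: W

Build the W/L table. Terminal = L. A non-terminal position is W if it has a move to some L; otherwise it is L.
n=0: no move → L
n=1: no move → L
n=2: no move → L
n=3: reaches L-position 0 → W
n=4: reaches L-position 1 → W
n=5: reaches L-position 2 → W
n=6: reaches L-position 2 → W
n=7: only reaches 4(W), 3(W), all W → L
n=8: only reaches 5(W), 4(W), all W → L
n=9: only reaches 6(W), 5(W), all W → L
n=10: reaches L-position 7 → W
n=11: reaches L-position 8 → W
n=12: reaches L-position 9 → W
n=13: reaches L-position 9 → W
n=14: only reaches 11(W), 10(W), all W → L
n=15: only reaches 12(W), 11(W), all W → L
n=16: only reaches 13(W), 12(W), all W → L
n=17: reaches L-position 14 → W
n=18: reaches L-position 15 → W
n=19: reaches L-position 16 → W
n=20: reaches L-position 16 → W
n=21: only reaches 18(W), 17(W), all W → L
n=22: only reaches 19(W), 18(W), all W → L
n=23: only reaches 20(W), 19(W), all W → L
n=24: reaches L-position 21 → W
n=25: reaches L-position 22 → W
n=26: reaches L-position 23 → W
n=27: reaches L-position 23 → W
n=28: only reaches 25(W), 24(W), all W → L
n=29: only reaches 26(W), 25(W), all W → L
n=30: only reaches 27(W), 26(W), all W → L
n=31: reaches L-position 28 → W
n=32: reaches L-position 29 → W
n=33: reaches L-position 30 → W
n=34: reaches L-position 30 → W
n=35: only reaches 32(W), 31(W), all W → L
n=36: only reaches 33(W), 32(W), all W → L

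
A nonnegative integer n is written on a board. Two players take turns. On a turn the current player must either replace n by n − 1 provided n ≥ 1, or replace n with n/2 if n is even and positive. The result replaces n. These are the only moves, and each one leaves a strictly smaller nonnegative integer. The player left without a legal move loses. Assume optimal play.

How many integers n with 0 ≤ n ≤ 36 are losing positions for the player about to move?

Positions with no move are L. A position that does have a move is losing for the player to move precisely when every available move leads to a winning position for the opponent. Fill in the labels:
n=0: no move → L
n=1: →0(L), so W
n=2: →1(W) only, which is W, so L
n=3: →2(L), so W
n=4: →2(L), so W
n=5: →4(W) only, which is W, so L
n=6: →5(L), so W
n=7: →6(W) only, which is W, so L
n=8: →7(L), so W
n=9: →8(W) only, which is W, so L
n=10: →5(L), so W
n=11: →10(W) only, which is W, so L
n=12: →11(L), so W
n=13: →12(W) only, which is W, so L
n=14: →7(L), so W
n=15: →14(W) only, which is W, so L
n=16: →15(L), so W
n=17: →16(W) only, which is W, so L
n=18: →9(L), so W
n=19: →18(W) only, which is W, so L
n=20: →19(L), so W
n=21: →20(W) only, which is W, so L
n=22: →11(L), so W
n=23: →22(W) only, which is W, so L
n=24: →23(L), so W
n=25: →24(W) only, which is W, so L
n=26: →13(L), so W
n=27: →26(W) only, which is W, so L
n=28: →27(L), so W
n=29: →28(W) only, which is W, so L
n=30: →15(L), so W
n=31: →30(W) only, which is W, so L
n=32: →31(L), so W
n=33: →32(W) only, which is W, so L
n=34: →17(L), so W
n=35: →34(W) only, which is W, so L
n=36: →35(L), so W
L entries with 0 ≤ n ≤ 36: n = 0, 2, 5, 7, 9, 11, 13, 15, 17, 19, 21, 23, 25, 27, 29, 31, 33, 35; that makes 18.

18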